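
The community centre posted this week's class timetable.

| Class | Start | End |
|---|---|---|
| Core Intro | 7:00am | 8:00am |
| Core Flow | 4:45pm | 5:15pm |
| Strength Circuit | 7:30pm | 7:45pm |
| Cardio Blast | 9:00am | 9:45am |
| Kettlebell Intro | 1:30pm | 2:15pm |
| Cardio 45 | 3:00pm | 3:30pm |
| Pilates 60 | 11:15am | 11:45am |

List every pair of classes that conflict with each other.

Check each pair: they overlap iff neither finishes before the other starts.
Sorted by start: Core Intro, Cardio Blast, Pilates 60, Kettlebell Intro, Cardio 45, Core Flow, Strength Circuit.
Cardio Blast starts after Core Intro ends, so nothing later overlaps Core Intro either.
Pilates 60 starts after Cardio Blast ends, so nothing later overlaps Cardio Blast either.
Kettlebell Intro starts after Pilates 60 ends, so nothing later overlaps Pilates 60 either.
Cardio 45 starts after Kettlebell Intro ends, so nothing later overlaps Kettlebell Intro either.
Core Flow starts after Cardio 45 ends, so nothing later overlaps Cardio 45 either.
Strength Circuit starts after Core Flow ends.

none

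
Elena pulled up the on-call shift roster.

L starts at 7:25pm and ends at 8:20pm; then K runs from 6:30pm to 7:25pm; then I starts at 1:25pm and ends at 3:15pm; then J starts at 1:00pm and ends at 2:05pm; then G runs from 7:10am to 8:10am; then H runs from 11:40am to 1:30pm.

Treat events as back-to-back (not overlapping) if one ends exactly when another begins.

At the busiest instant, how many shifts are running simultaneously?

3

Sort all start/end points and keep a running count:
7:10am start G → 1
8:10am end G → 0
11:40am start H → 1
1:00pm start J → 2
1:25pm start I → 3
1:30pm end H → 2
2:05pm end J → 1
3:15pm end I → 0
6:30pm start K → 1
7:25pm end K → 0
7:25pm start L → 1
8:20pm end L → 0
Peak is 3, at 1:25pm (H, I, J).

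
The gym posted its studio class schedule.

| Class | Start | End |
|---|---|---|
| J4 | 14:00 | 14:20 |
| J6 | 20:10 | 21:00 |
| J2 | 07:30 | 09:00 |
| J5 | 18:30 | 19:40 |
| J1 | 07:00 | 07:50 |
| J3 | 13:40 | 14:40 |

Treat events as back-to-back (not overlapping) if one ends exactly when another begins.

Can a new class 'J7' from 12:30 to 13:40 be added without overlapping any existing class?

J1: ends 07:50 at or before J7 starts 12:30 → clear.
J2: ends 09:00 at or before J7 starts 12:30 → clear.
J3: starts 13:40 at or after J7 ends 13:40 → clear.
J4: starts 14:00 at or after J7 ends 13:40 → clear.
J5: starts 18:30 at or after J7 ends 13:40 → clear.
J6: starts 20:10 at or after J7 ends 13:40 → clear.

Yes — the slot is free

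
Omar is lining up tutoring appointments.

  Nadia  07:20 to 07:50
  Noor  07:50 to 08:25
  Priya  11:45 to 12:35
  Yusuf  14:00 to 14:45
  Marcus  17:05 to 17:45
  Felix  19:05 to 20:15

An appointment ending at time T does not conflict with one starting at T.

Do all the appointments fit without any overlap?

Sorted by start: Nadia, Noor, Priya, Yusuf, Marcus, Felix.
Noor starts exactly when Nadia ends (back-to-back, no overlap), so Nadia has no further overlaps.
Priya starts after Noor ends, so Noor has no further overlaps.
Yusuf starts after Priya ends, so Priya has no further overlaps.
Marcus starts after Yusuf ends, so Yusuf has no further overlaps.
Felix starts after Marcus ends.
Every pair is clear; the schedule has no overlaps.

Yes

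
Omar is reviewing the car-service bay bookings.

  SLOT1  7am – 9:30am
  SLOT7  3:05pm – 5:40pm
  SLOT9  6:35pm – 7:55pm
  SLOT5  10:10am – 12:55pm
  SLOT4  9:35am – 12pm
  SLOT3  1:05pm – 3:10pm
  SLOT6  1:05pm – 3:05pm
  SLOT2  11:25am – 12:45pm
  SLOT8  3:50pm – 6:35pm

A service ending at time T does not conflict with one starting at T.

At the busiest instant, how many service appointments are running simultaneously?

Sort all start/end points and keep a running count:
7am start SLOT1 → 1
9:30am end SLOT1 → 0
9:35am start SLOT4 → 1
10:10am start SLOT5 → 2
11:25am start SLOT2 → 3
12pm end SLOT4 → 2
12:45pm end SLOT2 → 1
12:55pm end SLOT5 → 0
1:05pm start SLOT3 → 1
1:05pm start SLOT6 → 2
3:05pm end SLOT6 → 1
3:05pm start SLOT7 → 2
3:10pm end SLOT3 → 1
3:50pm start SLOT8 → 2
5:40pm end SLOT7 → 1
6:35pm end SLOT8 → 0
6:35pm start SLOT9 → 1
7:55pm end SLOT9 → 0
Peak is 3, at 11:25am (SLOT2, SLOT4, SLOT5).

3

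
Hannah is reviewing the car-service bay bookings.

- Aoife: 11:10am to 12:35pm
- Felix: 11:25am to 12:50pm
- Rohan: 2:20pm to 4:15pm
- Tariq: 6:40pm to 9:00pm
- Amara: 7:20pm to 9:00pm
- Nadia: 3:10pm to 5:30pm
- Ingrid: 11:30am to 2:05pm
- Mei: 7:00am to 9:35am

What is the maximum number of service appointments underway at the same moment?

3

Sweep the timeline, counting +1 at each start and −1 at each end (ends before starts at a tie):
7:00am start Mei → 1
9:35am end Mei → 0
11:10am start Aoife → 1
11:25am start Felix → 2
11:30am start Ingrid → 3
12:35pm end Aoife → 2
12:50pm end Felix → 1
2:05pm end Ingrid → 0
2:20pm start Rohan → 1
3:10pm start Nadia → 2
4:15pm end Rohan → 1
5:30pm end Nadia → 0
6:40pm start Tariq → 1
7:20pm start Amara → 2
9:00pm end Amara → 1
9:00pm end Tariq → 0
Peak is 3, at 11:30am (Aoife, Felix, Ingrid).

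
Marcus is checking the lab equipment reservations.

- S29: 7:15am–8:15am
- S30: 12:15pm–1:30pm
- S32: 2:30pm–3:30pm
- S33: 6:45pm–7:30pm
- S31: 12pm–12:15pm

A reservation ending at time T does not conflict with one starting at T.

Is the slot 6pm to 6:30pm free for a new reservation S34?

Yes — the slot is free

S29: ends 8:15am at or before S34 starts 6pm → clear.
S31: ends 12:15pm at or before S34 starts 6pm → clear.
S30: ends 1:30pm at or before S34 starts 6pm → clear.
S32: ends 3:30pm at or before S34 starts 6pm → clear.
S33: starts 6:45pm at or after S34 ends 6:30pm → clear.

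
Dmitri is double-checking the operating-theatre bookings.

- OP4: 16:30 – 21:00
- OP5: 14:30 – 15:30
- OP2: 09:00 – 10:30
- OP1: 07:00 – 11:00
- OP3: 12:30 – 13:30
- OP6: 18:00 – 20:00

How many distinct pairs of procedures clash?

Sorted by start: OP1, OP2, OP3, OP5, OP4, OP6.
OP2 starts before OP1 ends → OP1 and OP2 overlap.
OP3 starts after OP1 ends — done with OP1.
OP3 starts after OP2 ends — done with OP2.
OP5 starts after OP3 ends — done with OP3.
OP4 starts after OP5 ends — done with OP5.
OP6 starts before OP4 ends → OP4 and OP6 overlap.
Overlapping pairs: OP1 & OP2, OP4 & OP6 — 2 in total.

2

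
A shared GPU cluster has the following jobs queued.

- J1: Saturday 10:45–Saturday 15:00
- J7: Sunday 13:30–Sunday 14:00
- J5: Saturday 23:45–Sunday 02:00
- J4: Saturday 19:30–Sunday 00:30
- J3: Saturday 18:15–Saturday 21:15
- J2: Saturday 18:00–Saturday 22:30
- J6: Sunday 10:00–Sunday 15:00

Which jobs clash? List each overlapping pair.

J2 & J3, J2 & J4, J3 & J4, J4 & J5, J6 & J7

Check each pair: they overlap iff neither finishes before the other starts.
Sorted by start: J1, J2, J3, J4, J5, J6, J7.
J2 starts after J1 ends; J1 is clear from here.
J3 starts before J2 ends → J2 and J3 overlap.
J4 starts before J2 ends → J2 and J4 overlap.
J5 starts after J2 ends; J2 is clear from here.
J4 starts before J3 ends → J3 and J4 overlap.
J5 starts after J3 ends; J3 is clear from here.
J5 starts before J4 ends → J4 and J5 overlap.
J6 starts after J4 ends; J4 is clear from here.
J6 starts after J5 ends; J5 is clear from here.
J7 starts before J6 ends → J6 and J7 overlap.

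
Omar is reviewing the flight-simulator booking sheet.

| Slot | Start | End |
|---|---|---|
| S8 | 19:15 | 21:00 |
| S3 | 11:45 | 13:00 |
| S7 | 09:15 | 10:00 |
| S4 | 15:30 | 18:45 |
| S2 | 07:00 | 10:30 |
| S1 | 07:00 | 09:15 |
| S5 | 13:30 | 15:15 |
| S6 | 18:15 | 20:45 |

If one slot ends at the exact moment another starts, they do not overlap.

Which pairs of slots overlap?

S1 & S2, S2 & S7, S4 & S6, S6 & S8

Check each pair: they overlap iff neither finishes before the other starts.
Sorted by start: S1, S2, S7, S3, S5, S4, S6, S8.
S2 starts before S1 ends → S1 and S2 overlap.
S7 starts exactly when S1 ends (back-to-back, no overlap), so nothing later overlaps S1 either.
S7 starts before S2 ends → S2 and S7 overlap.
S3 starts after S2 ends, so nothing later overlaps S2 either.
S3 starts after S7 ends, so nothing later overlaps S7 either.
S5 starts after S3 ends, so nothing later overlaps S3 either.
S4 starts after S5 ends, so nothing later overlaps S5 either.
S6 starts before S4 ends → S4 and S6 overlap.
S8 starts after S4 ends.
S8 starts before S6 ends → S6 and S8 overlap.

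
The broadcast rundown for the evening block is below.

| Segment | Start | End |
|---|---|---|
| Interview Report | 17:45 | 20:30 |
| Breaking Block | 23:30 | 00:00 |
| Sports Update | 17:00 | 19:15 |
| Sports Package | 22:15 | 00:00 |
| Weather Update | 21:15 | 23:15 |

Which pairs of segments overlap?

Two intervals overlap when each starts before the other ends.
Sorted by start: Sports Update, Interview Report, Weather Update, Sports Package, Breaking Block.
Interview Report starts before Sports Update ends → Sports Update and Interview Report overlap.
Weather Update starts after Sports Update ends, so Sports Update has no further overlaps.
Weather Update starts after Interview Report ends, so Interview Report has no further overlaps.
Sports Package starts before Weather Update ends → Weather Update and Sports Package overlap.
Breaking Block starts after Weather Update ends.
Breaking Block starts before Sports Package ends → Sports Package and Breaking Block overlap.

Breaking Block & Sports Package, Interview Report & Sports Update, Sports Package & Weather Update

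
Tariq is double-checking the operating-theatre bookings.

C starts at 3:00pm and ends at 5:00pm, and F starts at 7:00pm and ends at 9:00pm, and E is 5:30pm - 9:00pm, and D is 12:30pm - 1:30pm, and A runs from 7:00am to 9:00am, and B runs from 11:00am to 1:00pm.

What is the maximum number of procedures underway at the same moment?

2

Walk through starts and ends in time order (an end at T is processed before a start at T):
7:00am start A → 1
9:00am end A → 0
11:00am start B → 1
12:30pm start D → 2
1:00pm end B → 1
1:30pm end D → 0
3:00pm start C → 1
5:00pm end C → 0
5:30pm start E → 1
7:00pm start F → 2
9:00pm end E → 1
9:00pm end F → 0
Peak is 2, at 12:30pm (B, D).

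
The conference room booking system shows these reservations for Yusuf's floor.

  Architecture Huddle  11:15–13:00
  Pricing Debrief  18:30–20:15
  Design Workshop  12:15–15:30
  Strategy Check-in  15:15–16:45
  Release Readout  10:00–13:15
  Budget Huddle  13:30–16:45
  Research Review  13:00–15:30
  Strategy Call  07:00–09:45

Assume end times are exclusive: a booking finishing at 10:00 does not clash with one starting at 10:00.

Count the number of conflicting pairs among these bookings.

Check each pair: they overlap iff neither finishes before the other starts.
Sorted by start: Strategy Call, Release Readout, Architecture Huddle, Design Workshop, Research Review, Budget Huddle, Strategy Check-in, Pricing Debrief.
Release Readout starts after Strategy Call ends; Strategy Call is clear from here.
Architecture Huddle starts before Release Readout ends → Release Readout and Architecture Huddle overlap.
Design Workshop starts before Release Readout ends → Release Readout and Design Workshop overlap.
Research Review starts before Release Readout ends → Release Readout and Research Review overlap.
Budget Huddle starts after Release Readout ends; Release Readout is clear from here.
Design Workshop starts before Architecture Huddle ends → Architecture Huddle and Design Workshop overlap.
Research Review starts exactly when Architecture Huddle ends (back-to-back, no overlap); Architecture Huddle is clear from here.
Research Review starts before Design Workshop ends → Design Workshop and Research Review overlap.
Budget Huddle starts before Design Workshop ends → Design Workshop and Budget Huddle overlap.
Strategy Check-in starts before Design Workshop ends → Design Workshop and Strategy Check-in overlap.
Pricing Debrief starts after Design Workshop ends.
Budget Huddle starts before Research Review ends → Research Review and Budget Huddle overlap.
Strategy Check-in starts before Research Review ends → Research Review and Strategy Check-in overlap.
Pricing Debrief starts after Research Review ends.
Strategy Check-in starts before Budget Huddle ends → Budget Huddle and Strategy Check-in overlap.
Pricing Debrief starts after Budget Huddle ends.
Pricing Debrief starts after Strategy Check-in ends.
Overlapping pairs: Architecture Huddle & Design Workshop, Architecture Huddle & Release Readout, Budget Huddle & Design Workshop, Budget Huddle & Research Review, Budget Huddle & Strategy Check-in, Design Workshop & Release Readout, Design Workshop & Research Review, Design Workshop & Strategy Check-in, Release Readout & Research Review, Research Review & Strategy Check-in — 10 in total.

10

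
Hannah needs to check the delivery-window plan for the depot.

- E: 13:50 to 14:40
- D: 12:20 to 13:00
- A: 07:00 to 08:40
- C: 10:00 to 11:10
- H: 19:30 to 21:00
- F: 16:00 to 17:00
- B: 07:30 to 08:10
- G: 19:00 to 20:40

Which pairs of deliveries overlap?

Sorted by start: A, B, C, D, E, F, G, H.
B starts before A ends → A and B overlap.
C starts after A ends, so A has no further overlaps.
C starts after B ends, so B has no further overlaps.
D starts after C ends, so C has no further overlaps.
E starts after D ends, so D has no further overlaps.
F starts after E ends, so E has no further overlaps.
G starts after F ends, so F has no further overlaps.
H starts before G ends → G and H overlap.

A & B, G & H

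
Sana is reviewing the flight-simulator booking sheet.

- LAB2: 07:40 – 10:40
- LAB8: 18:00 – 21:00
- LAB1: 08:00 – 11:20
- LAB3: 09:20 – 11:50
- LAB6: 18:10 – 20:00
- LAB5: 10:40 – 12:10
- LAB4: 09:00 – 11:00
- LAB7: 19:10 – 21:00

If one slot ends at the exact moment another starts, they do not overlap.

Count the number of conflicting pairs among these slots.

Sorted by start: LAB2, LAB1, LAB4, LAB3, LAB5, LAB8, LAB6, LAB7.
LAB1 starts before LAB2 ends → LAB2 and LAB1 overlap.
LAB4 starts before LAB2 ends → LAB2 and LAB4 overlap.
LAB3 starts before LAB2 ends → LAB2 and LAB3 overlap.
LAB5 starts exactly when LAB2 ends (back-to-back, no overlap), so LAB2 has no further overlaps.
LAB4 starts before LAB1 ends → LAB1 and LAB4 overlap.
LAB3 starts before LAB1 ends → LAB1 and LAB3 overlap.
LAB5 starts before LAB1 ends → LAB1 and LAB5 overlap.
LAB8 starts after LAB1 ends, so LAB1 has no further overlaps.
LAB3 starts before LAB4 ends → LAB4 and LAB3 overlap.
LAB5 starts before LAB4 ends → LAB4 and LAB5 overlap.
LAB8 starts after LAB4 ends, so LAB4 has no further overlaps.
LAB5 starts before LAB3 ends → LAB3 and LAB5 overlap.
LAB8 starts after LAB3 ends, so LAB3 has no further overlaps.
LAB8 starts after LAB5 ends, so LAB5 has no further overlaps.
LAB6 starts before LAB8 ends → LAB8 and LAB6 overlap.
LAB7 starts before LAB8 ends → LAB8 and LAB7 overlap.
LAB7 starts before LAB6 ends → LAB6 and LAB7 overlap.
Overlapping pairs: LAB1 & LAB2, LAB1 & LAB3, LAB1 & LAB4, LAB1 & LAB5, LAB2 & LAB3, LAB2 & LAB4, LAB3 & LAB4, LAB3 & LAB5, LAB4 & LAB5, LAB6 & LAB7, LAB6 & LAB8, LAB7 & LAB8 — 12 in total.

12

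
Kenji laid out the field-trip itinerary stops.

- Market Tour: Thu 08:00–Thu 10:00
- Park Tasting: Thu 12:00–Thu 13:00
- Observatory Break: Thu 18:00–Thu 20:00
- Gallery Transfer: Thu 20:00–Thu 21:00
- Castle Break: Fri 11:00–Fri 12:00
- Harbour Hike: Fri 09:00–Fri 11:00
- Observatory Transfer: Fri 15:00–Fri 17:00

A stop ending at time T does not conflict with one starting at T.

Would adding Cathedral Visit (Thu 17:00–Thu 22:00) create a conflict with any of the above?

Yes — it overlaps Gallery Transfer, Observatory Break

Market Tour: ends Thu 10:00 at or before Cathedral Visit starts Thu 17:00 → clear.
Park Tasting: ends Thu 13:00 at or before Cathedral Visit starts Thu 17:00 → clear.
Observatory Break: starts Thu 18:00 before Cathedral Visit ends Thu 22:00, and ends Thu 20:00 after Cathedral Visit starts Thu 17:00 → overlap.
Gallery Transfer: starts Thu 20:00 before Cathedral Visit ends Thu 22:00, and ends Thu 21:00 after Cathedral Visit starts Thu 17:00 → overlap.
Harbour Hike: starts Fri 09:00 at or after Cathedral Visit ends Thu 22:00 → clear.
Castle Break: starts Fri 11:00 at or after Cathedral Visit ends Thu 22:00 → clear.
Observatory Transfer: starts Fri 15:00 at or after Cathedral Visit ends Thu 22:00 → clear.
Cathedral Visit overlaps Observatory Break, Gallery Transfer.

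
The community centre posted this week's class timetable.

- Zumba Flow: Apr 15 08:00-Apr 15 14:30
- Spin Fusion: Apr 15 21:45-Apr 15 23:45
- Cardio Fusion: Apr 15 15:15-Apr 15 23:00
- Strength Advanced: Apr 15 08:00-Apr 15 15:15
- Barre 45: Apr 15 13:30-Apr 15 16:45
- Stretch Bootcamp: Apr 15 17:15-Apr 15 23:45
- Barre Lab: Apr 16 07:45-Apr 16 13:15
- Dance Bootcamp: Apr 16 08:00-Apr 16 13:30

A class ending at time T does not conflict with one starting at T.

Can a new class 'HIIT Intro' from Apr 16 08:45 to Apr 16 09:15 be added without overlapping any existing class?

No — it overlaps Barre Lab, Dance Bootcamp

Strength Advanced: ends Apr 15 15:15 at or before HIIT Intro starts Apr 16 08:45 → clear.
Zumba Flow: ends Apr 15 14:30 at or before HIIT Intro starts Apr 16 08:45 → clear.
Barre 45: ends Apr 15 16:45 at or before HIIT Intro starts Apr 16 08:45 → clear.
Cardio Fusion: ends Apr 15 23:00 at or before HIIT Intro starts Apr 16 08:45 → clear.
Stretch Bootcamp: ends Apr 15 23:45 at or before HIIT Intro starts Apr 16 08:45 → clear.
Spin Fusion: ends Apr 15 23:45 at or before HIIT Intro starts Apr 16 08:45 → clear.
Barre Lab: starts Apr 16 07:45 before HIIT Intro ends Apr 16 09:15, and ends Apr 16 13:15 after HIIT Intro starts Apr 16 08:45 → overlap.
Dance Bootcamp: starts Apr 16 08:00 before HIIT Intro ends Apr 16 09:15, and ends Apr 16 13:30 after HIIT Intro starts Apr 16 08:45 → overlap.
HIIT Intro overlaps Barre Lab, Dance Bootcamp.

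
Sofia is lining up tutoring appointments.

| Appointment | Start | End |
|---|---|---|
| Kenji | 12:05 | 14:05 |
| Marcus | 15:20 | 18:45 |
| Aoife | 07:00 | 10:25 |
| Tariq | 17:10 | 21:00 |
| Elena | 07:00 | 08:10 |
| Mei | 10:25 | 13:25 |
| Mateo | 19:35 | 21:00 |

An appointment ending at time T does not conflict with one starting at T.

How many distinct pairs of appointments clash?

Two intervals overlap when each starts before the other ends.
Sorted by start: Elena, Aoife, Mei, Kenji, Marcus, Tariq, Mateo.
Aoife starts before Elena ends → Elena and Aoife overlap.
Mei starts after Elena ends — done with Elena.
Mei starts exactly when Aoife ends (back-to-back, no overlap) — done with Aoife.
Kenji starts before Mei ends → Mei and Kenji overlap.
Marcus starts after Mei ends — done with Mei.
Marcus starts after Kenji ends — done with Kenji.
Tariq starts before Marcus ends → Marcus and Tariq overlap.
Mateo starts after Marcus ends.
Mateo starts before Tariq ends → Tariq and Mateo overlap.
Overlapping pairs: Aoife & Elena, Kenji & Mei, Marcus & Tariq, Mateo & Tariq — 4 in total.

4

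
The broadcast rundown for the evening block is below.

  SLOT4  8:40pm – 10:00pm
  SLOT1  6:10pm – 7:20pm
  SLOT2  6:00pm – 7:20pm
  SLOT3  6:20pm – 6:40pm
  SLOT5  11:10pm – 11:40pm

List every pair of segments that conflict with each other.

Sorted by start: SLOT2, SLOT1, SLOT3, SLOT4, SLOT5.
SLOT1 starts before SLOT2 ends → SLOT2 and SLOT1 overlap.
SLOT3 starts before SLOT2 ends → SLOT2 and SLOT3 overlap.
SLOT4 starts after SLOT2 ends, so nothing later overlaps SLOT2 either.
SLOT3 starts before SLOT1 ends → SLOT1 and SLOT3 overlap.
SLOT4 starts after SLOT1 ends, so nothing later overlaps SLOT1 either.
SLOT4 starts after SLOT3 ends, so nothing later overlaps SLOT3 either.
SLOT5 starts after SLOT4 ends.

SLOT1 & SLOT2, SLOT1 & SLOT3, SLOT2 & SLOT3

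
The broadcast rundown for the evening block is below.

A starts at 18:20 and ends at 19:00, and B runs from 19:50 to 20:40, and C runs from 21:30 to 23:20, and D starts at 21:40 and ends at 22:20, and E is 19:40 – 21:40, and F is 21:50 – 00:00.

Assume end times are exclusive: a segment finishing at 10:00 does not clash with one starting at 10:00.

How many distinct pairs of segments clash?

5

Sorted by start: A, E, B, C, D, F.
E starts after A ends; A is clear from here.
B starts before E ends → E and B overlap.
C starts before E ends → E and C overlap.
D starts exactly when E ends (back-to-back, no overlap); E is clear from here.
C starts after B ends; B is clear from here.
D starts before C ends → C and D overlap.
F starts before C ends → C and F overlap.
F starts before D ends → D and F overlap.
Overlapping pairs: B & E, C & D, C & E, C & F, D & F — 5 in total.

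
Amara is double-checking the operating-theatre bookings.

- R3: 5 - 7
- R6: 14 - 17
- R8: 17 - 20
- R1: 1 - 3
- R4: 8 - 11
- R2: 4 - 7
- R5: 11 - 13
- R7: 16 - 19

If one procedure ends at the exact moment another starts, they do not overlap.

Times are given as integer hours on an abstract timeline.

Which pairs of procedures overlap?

R2 & R3, R6 & R7, R7 & R8

Two intervals overlap when each starts before the other ends.
Sorted by start: R1, R2, R3, R4, R5, R6, R7, R8.
R2 starts after R1 ends; R1 is clear from here.
R3 starts before R2 ends → R2 and R3 overlap.
R4 starts after R2 ends; R2 is clear from here.
R4 starts after R3 ends; R3 is clear from here.
R5 starts exactly when R4 ends (back-to-back, no overlap); R4 is clear from here.
R6 starts after R5 ends; R5 is clear from here.
R7 starts before R6 ends → R6 and R7 overlap.
R8 starts exactly when R6 ends (back-to-back, no overlap).
R8 starts before R7 ends → R7 and R8 overlap.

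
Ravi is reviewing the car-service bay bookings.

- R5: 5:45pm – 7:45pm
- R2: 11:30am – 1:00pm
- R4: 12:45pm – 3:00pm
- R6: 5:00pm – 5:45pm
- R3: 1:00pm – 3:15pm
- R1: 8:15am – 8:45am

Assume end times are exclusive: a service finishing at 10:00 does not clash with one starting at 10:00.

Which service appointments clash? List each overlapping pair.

Sorted by start: R1, R2, R4, R3, R6, R5.
R2 starts after R1 ends, so R1 has no further overlaps.
R4 starts before R2 ends → R2 and R4 overlap.
R3 starts exactly when R2 ends (back-to-back, no overlap), so R2 has no further overlaps.
R3 starts before R4 ends → R4 and R3 overlap.
R6 starts after R4 ends, so R4 has no further overlaps.
R6 starts after R3 ends, so R3 has no further overlaps.
R5 starts exactly when R6 ends (back-to-back, no overlap).

R2 & R4, R3 & R4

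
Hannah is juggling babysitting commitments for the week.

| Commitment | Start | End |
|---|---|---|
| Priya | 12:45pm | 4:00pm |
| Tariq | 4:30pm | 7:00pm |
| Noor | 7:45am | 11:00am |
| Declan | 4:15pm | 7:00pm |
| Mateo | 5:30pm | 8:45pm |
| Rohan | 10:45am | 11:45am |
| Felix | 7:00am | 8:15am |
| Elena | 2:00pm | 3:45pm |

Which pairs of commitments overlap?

Sorted by start: Felix, Noor, Rohan, Priya, Elena, Declan, Tariq, Mateo.
Noor starts before Felix ends → Felix and Noor overlap.
Rohan starts after Felix ends — done with Felix.
Rohan starts before Noor ends → Noor and Rohan overlap.
Priya starts after Noor ends — done with Noor.
Priya starts after Rohan ends — done with Rohan.
Elena starts before Priya ends → Priya and Elena overlap.
Declan starts after Priya ends — done with Priya.
Declan starts after Elena ends — done with Elena.
Tariq starts before Declan ends → Declan and Tariq overlap.
Mateo starts before Declan ends → Declan and Mateo overlap.
Mateo starts before Tariq ends → Tariq and Mateo overlap.

Declan & Mateo, Declan & Tariq, Elena & Priya, Felix & Noor, Mateo & Tariq, Noor & Rohan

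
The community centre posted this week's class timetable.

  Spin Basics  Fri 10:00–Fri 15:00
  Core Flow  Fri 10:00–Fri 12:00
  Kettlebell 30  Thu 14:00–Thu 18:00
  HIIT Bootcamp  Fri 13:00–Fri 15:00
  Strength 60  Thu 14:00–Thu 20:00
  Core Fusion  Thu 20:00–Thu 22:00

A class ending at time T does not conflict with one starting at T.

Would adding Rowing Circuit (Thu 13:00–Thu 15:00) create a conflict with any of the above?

Kettlebell 30: starts Thu 14:00 before Rowing Circuit ends Thu 15:00, and ends Thu 18:00 after Rowing Circuit starts Thu 13:00 → overlap.
Strength 60: starts Thu 14:00 before Rowing Circuit ends Thu 15:00, and ends Thu 20:00 after Rowing Circuit starts Thu 13:00 → overlap.
Core Fusion: starts Thu 20:00 at or after Rowing Circuit ends Thu 15:00 → clear.
Core Flow: starts Fri 10:00 at or after Rowing Circuit ends Thu 15:00 → clear.
Spin Basics: starts Fri 10:00 at or after Rowing Circuit ends Thu 15:00 → clear.
HIIT Bootcamp: starts Fri 13:00 at or after Rowing Circuit ends Thu 15:00 → clear.
Rowing Circuit overlaps Kettlebell 30, Strength 60.

Yes — it overlaps Kettlebell 30, Strength 60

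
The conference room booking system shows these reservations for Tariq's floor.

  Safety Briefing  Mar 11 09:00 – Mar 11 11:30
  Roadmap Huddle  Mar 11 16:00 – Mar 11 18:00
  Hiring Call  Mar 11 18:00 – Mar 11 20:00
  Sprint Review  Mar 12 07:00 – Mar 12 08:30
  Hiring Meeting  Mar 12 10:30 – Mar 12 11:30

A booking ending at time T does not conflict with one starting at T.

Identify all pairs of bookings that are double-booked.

Sorted by start: Safety Briefing, Roadmap Huddle, Hiring Call, Sprint Review, Hiring Meeting.
Roadmap Huddle starts after Safety Briefing ends — done with Safety Briefing.
Hiring Call starts exactly when Roadmap Huddle ends (back-to-back, no overlap) — done with Roadmap Huddle.
Sprint Review starts after Hiring Call ends — done with Hiring Call.
Hiring Meeting starts after Sprint Review ends.

no conflicts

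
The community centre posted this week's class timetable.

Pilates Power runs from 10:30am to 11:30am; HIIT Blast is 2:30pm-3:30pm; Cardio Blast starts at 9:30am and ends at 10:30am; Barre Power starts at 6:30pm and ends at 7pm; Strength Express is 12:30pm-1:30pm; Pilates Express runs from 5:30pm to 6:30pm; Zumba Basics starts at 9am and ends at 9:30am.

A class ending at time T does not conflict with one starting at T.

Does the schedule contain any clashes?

No

Sorted by start: Zumba Basics, Cardio Blast, Pilates Power, Strength Express, HIIT Blast, Pilates Express, Barre Power.
Cardio Blast starts exactly when Zumba Basics ends (back-to-back, no overlap); Zumba Basics is clear from here.
Pilates Power starts exactly when Cardio Blast ends (back-to-back, no overlap); Cardio Blast is clear from here.
Strength Express starts after Pilates Power ends; Pilates Power is clear from here.
HIIT Blast starts after Strength Express ends; Strength Express is clear from here.
Pilates Express starts after HIIT Blast ends; HIIT Blast is clear from here.
Barre Power starts exactly when Pilates Express ends (back-to-back, no overlap).
Every pair is clear; the schedule has no overlaps.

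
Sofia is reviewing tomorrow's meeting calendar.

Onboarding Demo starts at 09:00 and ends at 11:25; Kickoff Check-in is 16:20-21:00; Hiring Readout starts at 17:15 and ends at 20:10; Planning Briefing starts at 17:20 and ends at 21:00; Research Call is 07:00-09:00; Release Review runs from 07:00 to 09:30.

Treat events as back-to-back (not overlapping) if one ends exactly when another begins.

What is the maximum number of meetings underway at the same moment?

3

Sweep the timeline, counting +1 at each start and −1 at each end (ends before starts at a tie):
07:00 start Release Review → 1
07:00 start Research Call → 2
09:00 end Research Call → 1
09:00 start Onboarding Demo → 2
09:30 end Release Review → 1
11:25 end Onboarding Demo → 0
16:20 start Kickoff Check-in → 1
17:15 start Hiring Readout → 2
17:20 start Planning Briefing → 3
20:10 end Hiring Readout → 2
21:00 end Kickoff Check-in → 1
21:00 end Planning Briefing → 0
Peak is 3, at 17:20 (Hiring Readout, Kickoff Check-in, Planning Briefing).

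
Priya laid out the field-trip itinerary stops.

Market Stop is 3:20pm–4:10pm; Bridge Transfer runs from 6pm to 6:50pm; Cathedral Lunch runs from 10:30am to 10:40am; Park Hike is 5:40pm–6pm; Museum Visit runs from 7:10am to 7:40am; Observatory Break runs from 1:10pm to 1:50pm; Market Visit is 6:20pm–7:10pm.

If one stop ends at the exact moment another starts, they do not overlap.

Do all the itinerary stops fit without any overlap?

Sorted by start: Museum Visit, Cathedral Lunch, Observatory Break, Market Stop, Park Hike, Bridge Transfer, Market Visit.
Cathedral Lunch starts after Museum Visit ends, so Museum Visit has no further overlaps.
Observatory Break starts after Cathedral Lunch ends, so Cathedral Lunch has no further overlaps.
Market Stop starts after Observatory Break ends, so Observatory Break has no further overlaps.
Park Hike starts after Market Stop ends, so Market Stop has no further overlaps.
Bridge Transfer starts exactly when Park Hike ends (back-to-back, no overlap), so Park Hike has no further overlaps.
Market Visit starts before Bridge Transfer ends → Bridge Transfer and Market Visit overlap.
That's a conflict, so the schedule is not conflict-free.

No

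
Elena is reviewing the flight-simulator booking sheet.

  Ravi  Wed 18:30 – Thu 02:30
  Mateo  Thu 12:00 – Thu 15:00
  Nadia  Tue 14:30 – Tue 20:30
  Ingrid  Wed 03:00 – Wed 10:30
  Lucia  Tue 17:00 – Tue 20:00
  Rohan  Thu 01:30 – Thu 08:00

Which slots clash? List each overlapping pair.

Check each pair: they overlap iff neither finishes before the other starts.
Sorted by start: Nadia, Lucia, Ingrid, Ravi, Rohan, Mateo.
Lucia starts before Nadia ends → Nadia and Lucia overlap.
Ingrid starts after Nadia ends — done with Nadia.
Ingrid starts after Lucia ends — done with Lucia.
Ravi starts after Ingrid ends — done with Ingrid.
Rohan starts before Ravi ends → Ravi and Rohan overlap.
Mateo starts after Ravi ends.
Mateo starts after Rohan ends.

Lucia & Nadia, Ravi & Rohan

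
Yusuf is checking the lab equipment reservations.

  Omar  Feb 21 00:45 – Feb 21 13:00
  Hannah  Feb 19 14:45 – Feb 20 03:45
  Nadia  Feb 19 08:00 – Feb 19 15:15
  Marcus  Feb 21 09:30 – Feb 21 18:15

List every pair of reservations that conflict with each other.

Sorted by start: Nadia, Hannah, Omar, Marcus.
Hannah starts before Nadia ends → Nadia and Hannah overlap.
Omar starts after Nadia ends, so Nadia has no further overlaps.
Omar starts after Hannah ends, so Hannah has no further overlaps.
Marcus starts before Omar ends → Omar and Marcus overlap.

Hannah & Nadia, Marcus & Omar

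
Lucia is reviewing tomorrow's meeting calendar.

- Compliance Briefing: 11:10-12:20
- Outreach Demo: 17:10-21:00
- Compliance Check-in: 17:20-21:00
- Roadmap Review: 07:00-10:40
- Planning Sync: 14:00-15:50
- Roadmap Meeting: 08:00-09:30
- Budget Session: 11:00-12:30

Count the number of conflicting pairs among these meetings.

3

Two intervals overlap when each starts before the other ends.
Sorted by start: Roadmap Review, Roadmap Meeting, Budget Session, Compliance Briefing, Planning Sync, Outreach Demo, Compliance Check-in.
Roadmap Meeting starts before Roadmap Review ends → Roadmap Review and Roadmap Meeting overlap.
Budget Session starts after Roadmap Review ends — done with Roadmap Review.
Budget Session starts after Roadmap Meeting ends — done with Roadmap Meeting.
Compliance Briefing starts before Budget Session ends → Budget Session and Compliance Briefing overlap.
Planning Sync starts after Budget Session ends — done with Budget Session.
Planning Sync starts after Compliance Briefing ends — done with Compliance Briefing.
Outreach Demo starts after Planning Sync ends — done with Planning Sync.
Compliance Check-in starts before Outreach Demo ends → Outreach Demo and Compliance Check-in overlap.
Overlapping pairs: Budget Session & Compliance Briefing, Compliance Check-in & Outreach Demo, Roadmap Meeting & Roadmap Review — 3 in total.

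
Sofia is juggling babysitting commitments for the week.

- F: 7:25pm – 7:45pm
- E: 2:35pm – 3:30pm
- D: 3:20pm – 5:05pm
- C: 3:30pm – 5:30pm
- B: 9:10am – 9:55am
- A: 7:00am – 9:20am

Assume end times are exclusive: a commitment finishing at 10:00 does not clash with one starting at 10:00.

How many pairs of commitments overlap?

3

Sorted by start: A, B, E, D, C, F.
B starts before A ends → A and B overlap.
E starts after A ends, so A has no further overlaps.
E starts after B ends, so B has no further overlaps.
D starts before E ends → E and D overlap.
C starts exactly when E ends (back-to-back, no overlap), so E has no further overlaps.
C starts before D ends → D and C overlap.
F starts after D ends.
F starts after C ends.
Overlapping pairs: A & B, C & D, D & E — 3 in total.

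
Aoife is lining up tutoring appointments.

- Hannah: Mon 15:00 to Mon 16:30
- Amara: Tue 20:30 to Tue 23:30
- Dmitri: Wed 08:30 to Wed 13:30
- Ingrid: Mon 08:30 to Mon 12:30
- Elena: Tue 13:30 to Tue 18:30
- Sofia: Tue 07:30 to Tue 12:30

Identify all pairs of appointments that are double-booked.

no overlapping pairs

Two intervals overlap when each starts before the other ends.
Sorted by start: Ingrid, Hannah, Sofia, Elena, Amara, Dmitri.
Hannah starts after Ingrid ends, so Ingrid has no further overlaps.
Sofia starts after Hannah ends, so Hannah has no further overlaps.
Elena starts after Sofia ends, so Sofia has no further overlaps.
Amara starts after Elena ends, so Elena has no further overlaps.
Dmitri starts after Amara ends.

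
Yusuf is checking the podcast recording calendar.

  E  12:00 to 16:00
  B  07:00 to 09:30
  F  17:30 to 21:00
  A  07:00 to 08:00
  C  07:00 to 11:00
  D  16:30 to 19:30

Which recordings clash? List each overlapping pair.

Sorted by start: A, B, C, E, D, F.
B starts before A ends → A and B overlap.
C starts before A ends → A and C overlap.
E starts after A ends, so nothing later overlaps A either.
C starts before B ends → B and C overlap.
E starts after B ends, so nothing later overlaps B either.
E starts after C ends, so nothing later overlaps C either.
D starts after E ends, so nothing later overlaps E either.
F starts before D ends → D and F overlap.

A & B, A & C, B & C, D & F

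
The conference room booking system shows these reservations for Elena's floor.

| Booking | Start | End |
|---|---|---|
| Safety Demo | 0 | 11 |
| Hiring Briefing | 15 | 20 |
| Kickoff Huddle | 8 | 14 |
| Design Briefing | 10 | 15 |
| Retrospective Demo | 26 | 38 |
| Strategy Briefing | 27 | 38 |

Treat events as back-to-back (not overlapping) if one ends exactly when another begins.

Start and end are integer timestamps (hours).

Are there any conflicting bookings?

Yes

Sorted by start: Safety Demo, Kickoff Huddle, Design Briefing, Hiring Briefing, Retrospective Demo, Strategy Briefing.
Kickoff Huddle starts before Safety Demo ends → Safety Demo and Kickoff Huddle overlap.
That's a conflict, so the schedule is not conflict-free.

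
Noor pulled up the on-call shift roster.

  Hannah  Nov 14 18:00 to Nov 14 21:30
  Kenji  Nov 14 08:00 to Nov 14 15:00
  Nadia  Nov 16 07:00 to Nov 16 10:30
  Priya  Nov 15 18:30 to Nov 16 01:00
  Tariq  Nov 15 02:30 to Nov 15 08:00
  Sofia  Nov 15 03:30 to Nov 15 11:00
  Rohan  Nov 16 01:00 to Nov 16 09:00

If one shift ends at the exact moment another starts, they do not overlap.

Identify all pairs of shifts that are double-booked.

Two intervals overlap when each starts before the other ends.
Sorted by start: Kenji, Hannah, Tariq, Sofia, Priya, Rohan, Nadia.
Hannah starts after Kenji ends; Kenji is clear from here.
Tariq starts after Hannah ends; Hannah is clear from here.
Sofia starts before Tariq ends → Tariq and Sofia overlap.
Priya starts after Tariq ends; Tariq is clear from here.
Priya starts after Sofia ends; Sofia is clear from here.
Rohan starts exactly when Priya ends (back-to-back, no overlap); Priya is clear from here.
Nadia starts before Rohan ends → Rohan and Nadia overlap.

Nadia & Rohan, Sofia & Tariq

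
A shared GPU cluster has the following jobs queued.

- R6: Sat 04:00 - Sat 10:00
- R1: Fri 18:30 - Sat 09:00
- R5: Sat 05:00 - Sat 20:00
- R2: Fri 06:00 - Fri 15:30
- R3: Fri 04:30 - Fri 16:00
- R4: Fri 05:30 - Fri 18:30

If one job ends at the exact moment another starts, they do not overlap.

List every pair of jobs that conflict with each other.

Sorted by start: R3, R4, R2, R1, R6, R5.
R4 starts before R3 ends → R3 and R4 overlap.
R2 starts before R3 ends → R3 and R2 overlap.
R1 starts after R3 ends, so R3 has no further overlaps.
R2 starts before R4 ends → R4 and R2 overlap.
R1 starts exactly when R4 ends (back-to-back, no overlap), so R4 has no further overlaps.
R1 starts after R2 ends, so R2 has no further overlaps.
R6 starts before R1 ends → R1 and R6 overlap.
R5 starts before R1 ends → R1 and R5 overlap.
R5 starts before R6 ends → R6 and R5 overlap.

R1 & R5, R1 & R6, R2 & R3, R2 & R4, R3 & R4, R5 & R6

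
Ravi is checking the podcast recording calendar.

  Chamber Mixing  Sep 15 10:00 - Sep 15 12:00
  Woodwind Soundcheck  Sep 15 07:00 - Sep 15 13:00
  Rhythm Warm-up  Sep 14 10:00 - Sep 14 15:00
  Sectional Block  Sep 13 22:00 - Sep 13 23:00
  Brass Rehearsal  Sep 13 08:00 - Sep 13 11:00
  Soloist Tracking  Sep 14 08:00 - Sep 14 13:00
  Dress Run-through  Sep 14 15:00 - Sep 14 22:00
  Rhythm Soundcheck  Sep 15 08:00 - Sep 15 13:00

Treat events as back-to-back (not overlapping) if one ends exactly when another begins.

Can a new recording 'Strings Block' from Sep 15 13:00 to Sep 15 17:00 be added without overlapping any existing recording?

Yes — the slot is free

Brass Rehearsal: ends Sep 13 11:00 at or before Strings Block starts Sep 15 13:00 → clear.
Sectional Block: ends Sep 13 23:00 at or before Strings Block starts Sep 15 13:00 → clear.
Soloist Tracking: ends Sep 14 13:00 at or before Strings Block starts Sep 15 13:00 → clear.
Rhythm Warm-up: ends Sep 14 15:00 at or before Strings Block starts Sep 15 13:00 → clear.
Dress Run-through: ends Sep 14 22:00 at or before Strings Block starts Sep 15 13:00 → clear.
Woodwind Soundcheck: ends Sep 15 13:00 at or before Strings Block starts Sep 15 13:00 → clear.
Rhythm Soundcheck: ends Sep 15 13:00 at or before Strings Block starts Sep 15 13:00 → clear.
Chamber Mixing: ends Sep 15 12:00 at or before Strings Block starts Sep 15 13:00 → clear.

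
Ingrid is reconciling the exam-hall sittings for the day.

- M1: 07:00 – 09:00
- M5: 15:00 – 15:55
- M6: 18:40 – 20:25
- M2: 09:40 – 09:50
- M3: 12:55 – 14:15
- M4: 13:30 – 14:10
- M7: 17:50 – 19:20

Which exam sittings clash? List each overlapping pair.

Sorted by start: M1, M2, M3, M4, M5, M7, M6.
M2 starts after M1 ends; M1 is clear from here.
M3 starts after M2 ends; M2 is clear from here.
M4 starts before M3 ends → M3 and M4 overlap.
M5 starts after M3 ends; M3 is clear from here.
M5 starts after M4 ends; M4 is clear from here.
M7 starts after M5 ends; M5 is clear from here.
M6 starts before M7 ends → M7 and M6 overlap.

M3 & M4, M6 & M7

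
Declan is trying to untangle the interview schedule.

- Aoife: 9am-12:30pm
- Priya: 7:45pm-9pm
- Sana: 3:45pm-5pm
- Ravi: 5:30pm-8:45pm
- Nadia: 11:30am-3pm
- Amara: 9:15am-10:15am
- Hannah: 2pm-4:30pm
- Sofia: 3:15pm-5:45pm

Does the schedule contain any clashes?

Sorted by start: Aoife, Amara, Nadia, Hannah, Sofia, Sana, Ravi, Priya.
Amara starts before Aoife ends → Aoife and Amara overlap.
That's a conflict, so the schedule is not conflict-free.

Yes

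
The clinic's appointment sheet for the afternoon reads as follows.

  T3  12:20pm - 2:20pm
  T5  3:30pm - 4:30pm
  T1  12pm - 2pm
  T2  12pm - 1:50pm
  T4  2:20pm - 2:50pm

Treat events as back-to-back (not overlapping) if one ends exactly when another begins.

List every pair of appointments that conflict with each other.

Sorted by start: T1, T2, T3, T4, T5.
T2 starts before T1 ends → T1 and T2 overlap.
T3 starts before T1 ends → T1 and T3 overlap.
T4 starts after T1 ends — done with T1.
T3 starts before T2 ends → T2 and T3 overlap.
T4 starts after T2 ends — done with T2.
T4 starts exactly when T3 ends (back-to-back, no overlap) — done with T3.
T5 starts after T4 ends.

T1 & T2, T1 & T3, T2 & T3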